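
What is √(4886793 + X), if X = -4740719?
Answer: √146074 ≈ 382.20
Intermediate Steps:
√(4886793 + X) = √(4886793 - 4740719) = √146074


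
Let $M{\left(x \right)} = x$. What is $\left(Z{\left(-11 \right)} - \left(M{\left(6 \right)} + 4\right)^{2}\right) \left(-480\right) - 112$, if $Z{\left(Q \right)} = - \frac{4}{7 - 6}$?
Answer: $49808$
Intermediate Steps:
$Z{\left(Q \right)} = -4$ ($Z{\left(Q \right)} = - \frac{4}{1} = \left(-4\right) 1 = -4$)
$\left(Z{\left(-11 \right)} - \left(M{\left(6 \right)} + 4\right)^{2}\right) \left(-480\right) - 112 = \left(-4 - \left(6 + 4\right)^{2}\right) \left(-480\right) - 112 = \left(-4 - 10^{2}\right) \left(-480\right) - 112 = \left(-4 - 100\right) \left(-480\right) - 112 = \left(-104\right) \left(-480\right) - 112 = 49920 - 112 = 49808$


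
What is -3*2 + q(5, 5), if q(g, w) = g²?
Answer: 19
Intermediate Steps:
-3*2 + q(5, 5) = -3*2 + 5² = -6 + 25 = 19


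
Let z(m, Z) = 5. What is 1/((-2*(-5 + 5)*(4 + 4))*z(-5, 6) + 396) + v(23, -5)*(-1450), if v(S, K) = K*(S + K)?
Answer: 51678001/396 ≈ 1.3050e+5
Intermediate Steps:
v(S, K) = K*(K + S)
1/((-2*(-5 + 5)*(4 + 4))*z(-5, 6) + 396) + v(23, -5)*(-1450) = 1/(-2*(-5 + 5)*(4 + 4)*5 + 396) - 5*(-5 + 23)*(-1450) = 1/(-0*8*5 + 396) - 5*18*(-1450) = 1/(-2*0*5 + 396) - 90*(-1450) = 1/(0*5 + 396) + 130500 = 1/(0 + 396) + 130500 = 1/396 + 130500 = 51678001/396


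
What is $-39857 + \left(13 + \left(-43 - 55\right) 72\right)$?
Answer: $-46900$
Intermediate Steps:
$-39857 + \left(13 + \left(-43 - 55\right) 72\right) = -39857 + \left(13 - 7056\right) = -39857 - 7043 = -46900$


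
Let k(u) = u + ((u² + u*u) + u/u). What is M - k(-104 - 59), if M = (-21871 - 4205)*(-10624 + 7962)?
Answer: 69361336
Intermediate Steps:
M = 69414312 (M = -26076*(-2662) = 69414312)
k(u) = 1 + u + 2*u² (k(u) = u + ((u² + u²) + 1) = u + (2*u² + 1) = u + (1 + 2*u²) = 1 + u + 2*u²)
M - k(-104 - 59) = 69414312 - (1 + (-104 - 59) + 2*(-104 - 59)²) = 69414312 - (1 - 163 + 2*(-163)²) = 69414312 - (1 - 163 + 2*26569) = 69414312 - (1 - 163 + 53138) = 69414312 - 1*52976 = 69414312 - 52976 = 69361336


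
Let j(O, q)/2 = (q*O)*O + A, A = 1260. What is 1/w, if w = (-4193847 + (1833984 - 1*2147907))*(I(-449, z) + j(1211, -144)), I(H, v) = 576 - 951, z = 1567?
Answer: 1/1903883268866310 ≈ 5.2524e-16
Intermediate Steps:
I(H, v) = -375
j(O, q) = 2520 + 2*q*O² (j(O, q) = 2*((q*O)*O + 1260) = 2*((O*q)*O + 1260) = 2*(q*O² + 1260) = 2*(1260 + q*O²) = 2520 + 2*q*O²)
w = 1903883268866310 (w = (-4193847 + (1833984 - 1*2147907))*(-375 + (2520 + 2*(-144)*1211²)) = (-4193847 + (1833984 - 2147907))*(-375 + (2520 + 2*(-144)*1466521)) = (-4193847 - 313923)*(-375 + (2520 - 422358048)) = -4507770*(-375 - 422355528) = -4507770*(-422355903) = 1903883268866310)
1/w = 1/1903883268866310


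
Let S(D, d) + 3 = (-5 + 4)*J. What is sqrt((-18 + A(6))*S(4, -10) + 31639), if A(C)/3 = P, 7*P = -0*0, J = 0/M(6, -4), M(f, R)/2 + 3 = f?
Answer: sqrt(31693) ≈ 178.03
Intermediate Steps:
M(f, R) = -6 + 2*f
J = 0 (J = 0/(-6 + 2*6) = 0/(-6 + 12) = 0/6 = 0*(1/6) = 0)
P = 0 (P = (-0*0)/7 = (-1*0)/7 = (1/7)*0 = 0)
A(C) = 0 (A(C) = 3*0 = 0)
S(D, d) = -3 (S(D, d) = -3 + (-5 + 4)*0 = -3 - 1*0 = -3 + 0 = -3)
sqrt((-18 + A(6))*S(4, -10) + 31639) = sqrt((-18 + 0)*(-3) + 31639) = sqrt(-18*(-3) + 31639) = sqrt(54 + 31639) = sqrt(31693)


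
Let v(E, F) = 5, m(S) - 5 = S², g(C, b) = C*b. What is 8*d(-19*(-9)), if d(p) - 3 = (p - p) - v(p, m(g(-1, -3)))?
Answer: -16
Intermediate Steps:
m(S) = 5 + S²
d(p) = -2 (d(p) = 3 + ((p - p) - 1*5) = 3 + (0 - 5) = 3 - 5 = -2)
8*d(-19*(-9)) = 8*(-2) = -16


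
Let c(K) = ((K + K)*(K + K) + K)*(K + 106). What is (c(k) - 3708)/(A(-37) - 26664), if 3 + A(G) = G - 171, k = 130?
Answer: -15980572/26875 ≈ -594.63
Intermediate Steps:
A(G) = -174 + G (A(G) = -3 + (G - 171) = -3 + (-171 + G) = -174 + G)
c(K) = (106 + K)*(K + 4*K²) (c(K) = ((2*K)*(2*K) + K)*(106 + K) = (4*K² + K)*(106 + K) = (K + 4*K²)*(106 + K) = (106 + K)*(K + 4*K²))
(c(k) - 3708)/(A(-37) - 26664) = (130*(106 + 4*130² + 425*130) - 3708)/((-174 - 37) - 26664) = (130*(106 + 4*16900 + 55250) - 3708)/(-211 - 26664) = (130*(106 + 67600 + 55250) - 3708)/(-26875) = (130*122956 - 3708)*(-1/26875) = (15984280 - 3708)*(-1/26875) = 15980572*(-1/26875) = -15980572/26875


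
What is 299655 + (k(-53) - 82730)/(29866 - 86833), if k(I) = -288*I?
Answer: 17070513851/56967 ≈ 2.9966e+5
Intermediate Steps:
299655 + (k(-53) - 82730)/(29866 - 86833) = 299655 + (-288*(-53) - 82730)/(29866 - 86833) = 299655 + (15264 - 82730)/(-56967) = 299655 - 67466*(-1/56967) = 299655 + 67466/56967 = 17070513851/56967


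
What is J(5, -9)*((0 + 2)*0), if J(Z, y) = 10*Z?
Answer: 0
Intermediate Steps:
J(5, -9)*((0 + 2)*0) = (10*5)*((0 + 2)*0) = 50*(2*0) = 50*0 = 0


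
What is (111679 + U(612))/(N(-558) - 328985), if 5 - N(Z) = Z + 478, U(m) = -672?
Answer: -8539/25300 ≈ -0.33751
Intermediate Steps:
N(Z) = -473 - Z (N(Z) = 5 - (Z + 478) = 5 - (478 + Z) = 5 + (-478 - Z) = -473 - Z)
(111679 + U(612))/(N(-558) - 328985) = (111679 - 672)/((-473 - 1*(-558)) - 328985) = 111007/((-473 + 558) - 328985) = 111007/(85 - 328985) = 111007/(-328900) = 111007*(-1/328900) = -8539/25300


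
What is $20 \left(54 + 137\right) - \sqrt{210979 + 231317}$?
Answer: $3820 - 6 \sqrt{12286} \approx 3154.9$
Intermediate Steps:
$20 \left(54 + 137\right) - \sqrt{210979 + 231317} = 20 \cdot 191 - \sqrt{442296} = 3820 - 6 \sqrt{12286}$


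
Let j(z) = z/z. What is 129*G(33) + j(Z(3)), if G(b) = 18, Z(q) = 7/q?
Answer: 2323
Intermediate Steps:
j(z) = 1
129*G(33) + j(Z(3)) = 129*18 + 1 = 2322 + 1 = 2323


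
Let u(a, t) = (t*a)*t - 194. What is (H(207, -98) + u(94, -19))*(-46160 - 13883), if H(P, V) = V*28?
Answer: -1861092828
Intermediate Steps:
H(P, V) = 28*V
u(a, t) = -194 + a*t**2 (u(a, t) = (a*t)*t - 194 = a*t**2 - 194 = -194 + a*t**2)
(H(207, -98) + u(94, -19))*(-46160 - 13883) = (28*(-98) + (-194 + 94*(-19)**2))*(-46160 - 13883) = (-2744 + (-194 + 94*361))*(-60043) = (-2744 + (-194 + 33934))*(-60043) = (-2744 + 33740)*(-60043) = 30996*(-60043) = -1861092828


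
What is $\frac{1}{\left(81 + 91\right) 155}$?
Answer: $\frac{1}{26660} \approx 3.7509 \cdot 10^{-5}$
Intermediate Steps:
$\frac{1}{\left(81 + 91\right) 155} = \frac{1}{172 \cdot 155} = \frac{1}{26660}$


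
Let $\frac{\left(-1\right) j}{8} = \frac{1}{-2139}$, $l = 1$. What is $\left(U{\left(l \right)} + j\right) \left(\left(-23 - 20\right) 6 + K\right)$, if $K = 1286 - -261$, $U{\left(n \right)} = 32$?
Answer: $\frac{88239784}{2139} \approx 41253.0$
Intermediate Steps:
$j = \frac{8}{2139}$ ($j = - \frac{8}{-2139} = \left(-8\right) \left(- \frac{1}{2139}\right) = \frac{8}{2139} \approx 0.0037401$)
$K = 1547$ ($K = 1286 + 261 = 1547$)
$\left(U{\left(l \right)} + j\right) \left(\left(-23 - 20\right) 6 + K\right) = \left(32 + \frac{8}{2139}\right) \left(\left(-23 - 20\right) 6 + 1547\right) = \frac{68456 \left(\left(-43\right) 6 + 1547\right)}{2139} = \frac{68456 \left(-258 + 1547\right)}{2139} = \frac{68456}{2139} \cdot 1289 = \frac{88239784}{2139}$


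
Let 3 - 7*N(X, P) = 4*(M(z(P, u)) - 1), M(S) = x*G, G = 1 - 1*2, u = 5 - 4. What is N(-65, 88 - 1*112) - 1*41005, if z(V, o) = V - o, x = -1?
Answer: -287032/7 ≈ -41005.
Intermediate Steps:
u = 1
G = -1 (G = 1 - 2 = -1)
M(S) = 1 (M(S) = -1*(-1) = 1)
N(X, P) = 3/7 (N(X, P) = 3/7 - 4*(1 - 1)/7 = 3/7 - 4*0/7 = 3/7 - ⅐*0 = 3/7 + 0 = 3/7)
N(-65, 88 - 1*112) - 1*41005 = 3/7 - 1*41005 = 3/7 - 41005 = -287032/7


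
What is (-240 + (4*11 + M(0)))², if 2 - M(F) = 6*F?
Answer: 37636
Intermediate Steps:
M(F) = 2 - 6*F
(-240 + (4*11 + M(0)))² = (-240 + (4*11 + (2 - 6*0)))² = (-240 + (44 + (2 + 0)))² = (-240 + (44 + 2))² = (-240 + 46)² = (-194)² = 37636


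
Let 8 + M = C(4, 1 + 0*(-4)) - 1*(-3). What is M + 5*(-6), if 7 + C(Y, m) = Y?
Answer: -38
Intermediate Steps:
C(Y, m) = -7 + Y
M = -8 (M = -8 + ((-7 + 4) - 1*(-3)) = -8 + (-3 + 3) = -8 + 0 = -8)
M + 5*(-6) = -8 + 5*(-6) = -8 - 30 = -38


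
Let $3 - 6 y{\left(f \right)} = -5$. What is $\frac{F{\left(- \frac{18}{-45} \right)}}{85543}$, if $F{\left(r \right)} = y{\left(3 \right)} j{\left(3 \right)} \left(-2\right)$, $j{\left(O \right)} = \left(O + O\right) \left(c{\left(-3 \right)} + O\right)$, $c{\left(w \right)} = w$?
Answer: $0$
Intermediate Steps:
$y{\left(f \right)} = \frac{4}{3}$ ($y{\left(f \right)} = \frac{1}{2} - - \frac{5}{6} = \frac{1}{2} + \frac{5}{6} = \frac{4}{3}$)
$j{\left(O \right)} = 2 O \left(-3 + O\right)$ ($j{\left(O \right)} = \left(O + O\right) \left(-3 + O\right) = 2 O \left(-3 + O\right)$)
$F{\left(r \right)} = 0$ ($F{\left(r \right)} = \frac{4 \cdot 2 \cdot 3 \left(-3 + 3\right)}{3} \left(-2\right) = \frac{4 \cdot 2 \cdot 3 \cdot 0}{3} \left(-2\right) = \frac{4}{3} \cdot 0 \left(-2\right) = 0 \left(-2\right) = 0$)
$\frac{F{\left(- \frac{18}{-45} \right)}}{85543} = \frac{0}{85543} = 0 \cdot \frac{1}{85543} = 0$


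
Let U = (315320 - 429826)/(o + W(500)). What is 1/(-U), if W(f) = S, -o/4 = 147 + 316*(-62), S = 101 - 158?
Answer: 77723/114506 ≈ 0.67877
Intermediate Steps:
S = -57
o = 77780 (o = -4*(147 + 316*(-62)) = -4*(147 - 19592) = -4*(-19445) = 77780)
W(f) = -57
U = -114506/77723 (U = (315320 - 429826)/(77780 - 57) = -114506/77723 ≈ -1.4733)
1/(-U) = 1/(-1*(-114506/77723)) = 1/(114506/77723) = 77723/114506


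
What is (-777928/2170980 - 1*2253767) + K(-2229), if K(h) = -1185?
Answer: -1223864117722/542745 ≈ -2.2550e+6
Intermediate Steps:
(-777928/2170980 - 1*2253767) + K(-2229) = (-777928/2170980 - 1*2253767) - 1185 = (-777928*1/2170980 - 2253767) - 1185 = (-194482/542745 - 2253767) - 1185 = -1223220964897/542745 - 1185 = -1223864117722/542745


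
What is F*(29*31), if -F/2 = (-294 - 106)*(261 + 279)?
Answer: 388368000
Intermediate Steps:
F = 432000 (F = -2*(-294 - 106)*(261 + 279) = -(-800)*540 = -2*(-216000) = 432000)
F*(29*31) = 432000*(29*31) = 432000*899 = 388368000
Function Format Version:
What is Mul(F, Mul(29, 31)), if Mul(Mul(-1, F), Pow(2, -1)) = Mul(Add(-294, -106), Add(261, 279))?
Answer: 388368000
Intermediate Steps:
F = 432000 (F = Mul(-2, Mul(Add(-294, -106), Add(261, 279))) = Mul(-2, Mul(-400, 540)) = Mul(-2, -216000) = 432000)
Mul(F, Mul(29, 31)) = Mul(432000, Mul(29, 31)) = Mul(432000, 899) = 388368000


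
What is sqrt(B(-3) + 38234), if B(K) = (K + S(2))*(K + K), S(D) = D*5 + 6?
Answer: 2*sqrt(9539) ≈ 195.34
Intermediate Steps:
S(D) = 6 + 5*D (S(D) = 5*D + 6 = 6 + 5*D)
B(K) = 2*K*(16 + K) (B(K) = (K + (6 + 5*2))*(K + K) = (K + (6 + 10))*(2*K) = (K + 16)*(2*K) = (16 + K)*(2*K) = 2*K*(16 + K))
sqrt(B(-3) + 38234) = sqrt(2*(-3)*(16 - 3) + 38234) = sqrt(2*(-3)*13 + 38234) = sqrt(-78 + 38234) = sqrt(38156) = 2*sqrt(9539)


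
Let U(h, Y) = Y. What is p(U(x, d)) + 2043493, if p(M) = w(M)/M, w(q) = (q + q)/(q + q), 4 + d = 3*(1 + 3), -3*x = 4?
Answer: 16347945/8 ≈ 2.0435e+6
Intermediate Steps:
x = -4/3 (x = -⅓*4 = -4/3 ≈ -1.3333)
d = 8 (d = -4 + 3*(1 + 3) = -4 + 3*4 = -4 + 12 = 8)
w(q) = 1 (w(q) = (2*q)/((2*q)) = (2*q)*(1/(2*q)) = 1)
p(M) = 1/M
p(U(x, d)) + 2043493 = 1/8 + 2043493 = ⅛ + 2043493 = 16347945/8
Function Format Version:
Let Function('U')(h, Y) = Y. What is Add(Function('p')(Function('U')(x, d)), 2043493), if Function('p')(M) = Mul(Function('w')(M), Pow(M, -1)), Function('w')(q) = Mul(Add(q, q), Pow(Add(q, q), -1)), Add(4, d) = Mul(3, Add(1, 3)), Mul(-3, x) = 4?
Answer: Rational(16347945, 8) ≈ 2.0435e+6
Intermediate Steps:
x = Rational(-4, 3) (x = Mul(Rational(-1, 3), 4) = Rational(-4, 3) ≈ -1.3333)
d = 8 (d = Add(-4, Mul(3, Add(1, 3))) = Add(-4, Mul(3, 4)) = Add(-4, 12) = 8)
Function('w')(q) = 1 (Function('w')(q) = Mul(Mul(2, q), Pow(Mul(2, q), -1)) = Mul(Mul(2, q), Mul(Rational(1, 2), Pow(q, -1))) = 1)
Function('p')(M) = Pow(M, -1) (Function('p')(M) = Mul(1, Pow(M, -1)) = Pow(M, -1))
Add(Function('p')(Function('U')(x, d)), 2043493) = Add(Pow(8, -1), 2043493) = Add(Rational(1, 8), 2043493) = Rational(16347945, 8)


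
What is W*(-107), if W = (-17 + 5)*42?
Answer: 53928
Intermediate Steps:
W = -504 (W = -12*42 = -504)
W*(-107) = -504*(-107) = 53928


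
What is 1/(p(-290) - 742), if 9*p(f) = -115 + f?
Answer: -1/787 ≈ -0.0012706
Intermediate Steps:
p(f) = -115/9 + f/9 (p(f) = (-115 + f)/9 = -115/9 + f/9)
1/(p(-290) - 742) = 1/((-115/9 + (1/9)*(-290)) - 742) = 1/((-115/9 - 290/9) - 742) = 1/(-45 - 742) = 1/(-787) = -1/787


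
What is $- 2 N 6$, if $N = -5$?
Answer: $60$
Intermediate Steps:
$- 2 N 6 = \left(-2\right) \left(-5\right) 6 = 10 \cdot 6 = 60$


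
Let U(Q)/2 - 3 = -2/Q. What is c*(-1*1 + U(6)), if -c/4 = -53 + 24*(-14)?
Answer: 20228/3 ≈ 6742.7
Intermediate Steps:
U(Q) = 6 - 4/Q (U(Q) = 6 + 2*(-2/Q) = 6 - 4/Q)
c = 1556 (c = -4*(-53 + 24*(-14)) = -4*(-53 - 336) = -4*(-389) = 1556)
c*(-1*1 + U(6)) = 1556*(-1*1 + (6 - 4/6)) = 1556*(-1 + (6 - 4*1/6)) = 1556*(-1 + (6 - 2/3)) = 1556*(-1 + 16/3) = 1556*(13/3) = 20228/3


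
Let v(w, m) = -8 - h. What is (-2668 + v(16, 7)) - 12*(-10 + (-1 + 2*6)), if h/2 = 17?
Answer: -2722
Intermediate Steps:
h = 34 (h = 2*17 = 34)
v(w, m) = -42 (v(w, m) = -8 - 1*34 = -8 - 34 = -42)
(-2668 + v(16, 7)) - 12*(-10 + (-1 + 2*6)) = (-2668 - 42) - 12*(-10 + (-1 + 2*6)) = -2710 - 12*(-10 + (-1 + 12)) = -2710 - 12*(-10 + 11) = -2710 - 12*1 = -2710 - 12 = -2722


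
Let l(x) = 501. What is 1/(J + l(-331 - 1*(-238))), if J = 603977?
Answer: 1/604478 ≈ 1.6543e-6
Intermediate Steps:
1/(J + l(-331 - 1*(-238))) = 1/(603977 + 501) = 1/604478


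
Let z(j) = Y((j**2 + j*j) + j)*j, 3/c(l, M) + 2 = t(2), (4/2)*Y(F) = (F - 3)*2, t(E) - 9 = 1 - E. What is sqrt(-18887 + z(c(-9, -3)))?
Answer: 2*I*sqrt(4722) ≈ 137.43*I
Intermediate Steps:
t(E) = 10 - E (t(E) = 9 + (1 - E) = 10 - E)
Y(F) = -3 + F (Y(F) = ((F - 3)*2)/2 = ((-3 + F)*2)/2 = (-6 + 2*F)/2 = -3 + F)
c(l, M) = 1/2 (c(l, M) = 3/(-2 + (10 - 1*2)) = 3/(-2 + (10 - 2)) = 3/(-2 + 8) = 3/6 = 3*(1/6) = 1/2)
z(j) = j*(-3 + j + 2*j**2) (z(j) = (-3 + ((j**2 + j*j) + j))*j = (-3 + ((j**2 + j**2) + j))*j = (-3 + (2*j**2 + j))*j = (-3 + (j + 2*j**2))*j = (-3 + j + 2*j**2)*j = j*(-3 + j + 2*j**2))
sqrt(-18887 + z(c(-9, -3))) = sqrt(-18887 + (-3 + (1 + 2*(1/2))/2)/2) = sqrt(-18887 + (-3 + (1 + 1)/2)/2) = sqrt(-18887 + (-3 + (1/2)*2)/2) = sqrt(-18887 + (-3 + 1)/2) = sqrt(-18887 + (1/2)*(-2)) = sqrt(-18887 - 1) = sqrt(-18888) = 2*I*sqrt(4722)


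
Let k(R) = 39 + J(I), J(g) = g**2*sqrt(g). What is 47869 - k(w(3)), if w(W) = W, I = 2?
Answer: 47830 - 4*sqrt(2) ≈ 47824.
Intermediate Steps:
J(g) = g**(5/2)
k(R) = 39 + 4*sqrt(2) (k(R) = 39 + 2**(5/2) = 39 + 4*sqrt(2))
47869 - k(w(3)) = 47869 - (39 + 4*sqrt(2)) = 47869 + (-39 - 4*sqrt(2)) = 47830 - 4*sqrt(2)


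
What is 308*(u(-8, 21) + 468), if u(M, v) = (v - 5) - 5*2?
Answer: 145992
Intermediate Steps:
u(M, v) = -15 + v (u(M, v) = (-5 + v) - 10 = -15 + v)
308*(u(-8, 21) + 468) = 308*((-15 + 21) + 468) = 308*(6 + 468) = 308*474 = 145992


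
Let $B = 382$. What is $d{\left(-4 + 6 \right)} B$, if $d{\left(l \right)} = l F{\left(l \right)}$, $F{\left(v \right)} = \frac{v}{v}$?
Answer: $764$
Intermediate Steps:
$F{\left(v \right)} = 1$
$d{\left(l \right)} = l$ ($d{\left(l \right)} = l 1 = l$)
$d{\left(-4 + 6 \right)} B = \left(-4 + 6\right) 382 = 2 \cdot 382 = 764$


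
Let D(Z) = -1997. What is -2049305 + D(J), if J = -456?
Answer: -2051302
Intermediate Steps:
-2049305 + D(J) = -2049305 - 1997 = -2051302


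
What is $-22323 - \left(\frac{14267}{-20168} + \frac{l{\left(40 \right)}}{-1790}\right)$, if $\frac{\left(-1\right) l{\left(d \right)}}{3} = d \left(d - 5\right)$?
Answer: $- \frac{80593554023}{3610072} \approx -22325.0$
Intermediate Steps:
$l{\left(d \right)} = - 3 d \left(-5 + d\right)$ ($l{\left(d \right)} = - 3 d \left(d - 5\right) = - 3 d \left(-5 + d\right)$)
$-22323 - \left(\frac{14267}{-20168} + \frac{l{\left(40 \right)}}{-1790}\right) = -22323 - \left(\frac{14267}{-20168} + \frac{3 \cdot 40 \left(5 - 40\right)}{-1790}\right) = -22323 - \left(14267 \left(- \frac{1}{20168}\right) + 3 \cdot 40 \left(5 - 40\right) \left(- \frac{1}{1790}\right)\right) = -22323 - \left(- \frac{14267}{20168} + 3 \cdot 40 \left(-35\right) \left(- \frac{1}{1790}\right)\right) = -22323 - \left(- \frac{14267}{20168} - - \frac{420}{179}\right) = -22323 - \left(- \frac{14267}{20168} + \frac{420}{179}\right) = -22323 - \frac{5916767}{3610072} = - \frac{80593554023}{3610072}$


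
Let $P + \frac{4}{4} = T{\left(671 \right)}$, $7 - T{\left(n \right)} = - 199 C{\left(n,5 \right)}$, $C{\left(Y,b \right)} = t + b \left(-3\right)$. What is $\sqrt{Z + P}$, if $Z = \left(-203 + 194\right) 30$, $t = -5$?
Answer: $2 i \sqrt{1061} \approx 65.146 i$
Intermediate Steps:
$C{\left(Y,b \right)} = -5 - 3 b$ ($C{\left(Y,b \right)} = -5 + b \left(-3\right) = -5 - 3 b$)
$T{\left(n \right)} = -3973$ ($T{\left(n \right)} = 7 - - 199 \left(-5 - 15\right) = 7 - \left(-199\right) \left(-20\right) = 7 - 3980 = -3973$)
$P = -3974$ ($P = -1 - 3973 = -3974$)
$Z = -270$ ($Z = \left(-9\right) 30 = -270$)
$\sqrt{Z + P} = \sqrt{-270 - 3974} = \sqrt{-4244} = 2 i \sqrt{1061}$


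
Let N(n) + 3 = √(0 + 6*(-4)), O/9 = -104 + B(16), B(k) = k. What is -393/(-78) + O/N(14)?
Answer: 2003/26 + 48*I*√6 ≈ 77.038 + 117.58*I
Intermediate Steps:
O = -792 (O = 9*(-104 + 16) = 9*(-88) = -792)
N(n) = -3 + 2*I*√6 (N(n) = -3 + √(0 + 6*(-4)) = -3 + √(0 - 24) = -3 + √(-24) = -3 + 2*I*√6)
-393/(-78) + O/N(14) = -393/(-78) - 792/(-3 + 2*I*√6) = -393*(-1/78) - 792/(-3 + 2*I*√6) = 131/26 - 792/(-3 + 2*I*√6)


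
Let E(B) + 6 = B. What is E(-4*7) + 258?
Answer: 224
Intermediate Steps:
E(B) = -6 + B
E(-4*7) + 258 = (-6 - 4*7) + 258 = (-6 - 28) + 258 = -34 + 258 = 224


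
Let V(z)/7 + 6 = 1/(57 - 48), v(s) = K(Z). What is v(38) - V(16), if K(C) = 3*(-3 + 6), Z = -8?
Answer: 452/9 ≈ 50.222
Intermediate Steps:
K(C) = 9 (K(C) = 3*3 = 9)
v(s) = 9
V(z) = -371/9 (V(z) = -42 + 7/(57 - 48) = -42 + 7/9 = -371/9)
v(38) - V(16) = 9 - 1*(-371/9) = 9 + 371/9 = 452/9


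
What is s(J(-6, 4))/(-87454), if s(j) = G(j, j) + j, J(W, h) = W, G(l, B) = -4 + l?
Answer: 8/43727 ≈ 0.00018295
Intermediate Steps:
s(j) = -4 + 2*j (s(j) = (-4 + j) + j = -4 + 2*j)
s(J(-6, 4))/(-87454) = (-4 + 2*(-6))/(-87454) = (-4 - 12)*(-1/87454) = -16*(-1/87454) = 8/43727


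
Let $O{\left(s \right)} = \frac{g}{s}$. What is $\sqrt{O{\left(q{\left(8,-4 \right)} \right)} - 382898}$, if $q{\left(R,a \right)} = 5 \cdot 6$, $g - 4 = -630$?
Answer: $\frac{i \sqrt{86156745}}{15} \approx 618.8 i$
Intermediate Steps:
$g = -626$ ($g = 4 - 630 = -626$)
$q{\left(R,a \right)} = 30$
$O{\left(s \right)} = - \frac{626}{s}$
$\sqrt{O{\left(q{\left(8,-4 \right)} \right)} - 382898} = \sqrt{- \frac{626}{30} - 382898} = \sqrt{\left(-626\right) \frac{1}{30} - 382898} = \sqrt{- \frac{313}{15} - 382898} = \sqrt{- \frac{5743783}{15}} = \frac{i \sqrt{86156745}}{15}$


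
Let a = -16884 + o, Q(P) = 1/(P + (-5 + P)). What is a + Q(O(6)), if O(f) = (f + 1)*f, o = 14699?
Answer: -172614/79 ≈ -2185.0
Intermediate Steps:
O(f) = f*(1 + f) (O(f) = (1 + f)*f = f*(1 + f))
Q(P) = 1/(-5 + 2*P)
a = -2185 (a = -16884 + 14699 = -2185)
a + Q(O(6)) = -2185 + 1/(-5 + 2*(6*(1 + 6))) = -2185 + 1/(-5 + 2*(6*7)) = -2185 + 1/(-5 + 2*42) = -2185 + 1/(-5 + 84) = -2185 + 1/79 = -172614/79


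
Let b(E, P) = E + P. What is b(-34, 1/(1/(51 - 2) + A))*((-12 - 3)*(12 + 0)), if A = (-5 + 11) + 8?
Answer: 1398540/229 ≈ 6107.2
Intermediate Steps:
A = 14 (A = 6 + 8 = 14)
b(-34, 1/(1/(51 - 2) + A))*((-12 - 3)*(12 + 0)) = (-34 + 1/(1/(51 - 2) + 14))*((-12 - 3)*(12 + 0)) = (-34 + 1/(1/49 + 14))*(-15*12) = (-34 + 1/(1/49 + 14))*(-180) = (-34 + 1/(687/49))*(-180) = (-34 + 49/687)*(-180) = -23309/687*(-180) = 1398540/229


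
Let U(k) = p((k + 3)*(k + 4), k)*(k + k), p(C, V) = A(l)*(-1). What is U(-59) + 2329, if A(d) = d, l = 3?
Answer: 2683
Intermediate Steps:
p(C, V) = -3 (p(C, V) = 3*(-1) = -3)
U(k) = -6*k (U(k) = -3*(k + k) = -6*k)
U(-59) + 2329 = -6*(-59) + 2329 = 354 + 2329 = 2683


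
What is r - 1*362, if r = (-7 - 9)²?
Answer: -106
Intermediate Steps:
r = 256 (r = (-16)² = 256)
r - 1*362 = 256 - 1*362 = 256 - 362 = -106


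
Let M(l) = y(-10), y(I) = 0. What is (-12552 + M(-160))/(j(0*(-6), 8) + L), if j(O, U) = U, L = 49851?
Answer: -12552/49859 ≈ -0.25175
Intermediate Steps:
M(l) = 0
(-12552 + M(-160))/(j(0*(-6), 8) + L) = (-12552 + 0)/(8 + 49851) = -12552/49859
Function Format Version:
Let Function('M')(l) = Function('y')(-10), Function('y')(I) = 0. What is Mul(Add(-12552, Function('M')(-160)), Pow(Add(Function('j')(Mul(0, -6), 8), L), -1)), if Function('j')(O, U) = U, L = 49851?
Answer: Rational(-12552, 49859) ≈ -0.25175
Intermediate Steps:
Function('M')(l) = 0
Mul(Add(-12552, Function('M')(-160)), Pow(Add(Function('j')(Mul(0, -6), 8), L), -1)) = Mul(Add(-12552, 0), Pow(Add(8, 49851), -1)) = Mul(-12552, Pow(49859, -1)) = Mul(-12552, Rational(1, 49859)) = Rational(-12552, 49859)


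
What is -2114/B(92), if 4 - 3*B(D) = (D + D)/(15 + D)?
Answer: -339297/122 ≈ -2781.1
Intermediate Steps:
B(D) = 4/3 - 2*D/(3*(15 + D)) (B(D) = 4/3 - (D + D)/(3*(15 + D)) = 4/3 - 2*D/(3*(15 + D)))
-2114/B(92) = -2114*3*(15 + 92)/(2*(30 + 92)) = -2114/((2/3)*122/107) = -2114/((2/3)*(1/107)*122) = -2114/244/321 = -2114*321/244 = -339297/122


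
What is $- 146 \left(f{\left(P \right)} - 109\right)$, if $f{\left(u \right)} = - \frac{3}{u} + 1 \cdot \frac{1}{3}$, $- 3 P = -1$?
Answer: $\frac{51538}{3} \approx 17179.0$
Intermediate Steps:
$P = \frac{1}{3}$ ($P = \left(- \frac{1}{3}\right) \left(-1\right) = \frac{1}{3} \approx 0.33333$)
$f{\left(u \right)} = \frac{1}{3} - \frac{3}{u}$ ($f{\left(u \right)} = - \frac{3}{u} + 1 \cdot \frac{1}{3} = - \frac{3}{u} + \frac{1}{3} = \frac{1}{3} - \frac{3}{u}$)
$- 146 \left(f{\left(P \right)} - 109\right) = - 146 \left(\frac{\frac{1}{\frac{1}{3}} \left(-9 + \frac{1}{3}\right)}{3} - 109\right) = - 146 \left(\frac{1}{3} \cdot 3 \left(- \frac{26}{3}\right) - 109\right) = - 146 \left(- \frac{26}{3} - 109\right) = \left(-146\right) \left(- \frac{353}{3}\right) = \frac{51538}{3}$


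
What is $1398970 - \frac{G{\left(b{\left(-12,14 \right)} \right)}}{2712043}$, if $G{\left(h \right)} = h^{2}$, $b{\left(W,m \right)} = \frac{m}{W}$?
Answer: $\frac{136586404645511}{97633548} \approx 1.399 \cdot 10^{6}$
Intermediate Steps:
$1398970 - \frac{G{\left(b{\left(-12,14 \right)} \right)}}{2712043} = 1398970 - \frac{\left(\frac{14}{-12}\right)^{2}}{2712043} = 1398970 - \left(14 \left(- \frac{1}{12}\right)\right)^{2} \cdot \frac{1}{2712043} = 1398970 - \left(- \frac{7}{6}\right)^{2} \cdot \frac{1}{2712043} = 1398970 - \frac{49}{36} \cdot \frac{1}{2712043} = 1398970 - \frac{49}{97633548} = \frac{136586404645511}{97633548}$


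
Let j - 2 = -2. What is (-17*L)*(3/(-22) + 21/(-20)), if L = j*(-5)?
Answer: 0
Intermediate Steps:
j = 0 (j = 2 - 2 = 0)
L = 0 (L = 0*(-5) = 0)
(-17*L)*(3/(-22) + 21/(-20)) = (-17*0)*(3/(-22) + 21/(-20)) = 0*(3*(-1/22) + 21*(-1/20)) = 0*(-3/22 - 21/20) = 0*(-261/220) = 0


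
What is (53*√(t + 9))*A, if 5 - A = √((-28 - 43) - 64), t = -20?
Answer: 159*√165 + 265*I*√11 ≈ 2042.4 + 878.91*I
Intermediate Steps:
A = 5 - 3*I*√15 (A = 5 - √((-28 - 43) - 64) = 5 - √(-71 - 64) = 5 - √(-135) = 5 - 3*I*√15 ≈ 5.0 - 11.619*I)
(53*√(t + 9))*A = (53*√(-20 + 9))*(5 - 3*I*√15) = (53*√(-11))*(5 - 3*I*√15) = (53*(I*√11))*(5 - 3*I*√15) = (53*I*√11)*(5 - 3*I*√15) = 53*I*√11*(5 - 3*I*√15)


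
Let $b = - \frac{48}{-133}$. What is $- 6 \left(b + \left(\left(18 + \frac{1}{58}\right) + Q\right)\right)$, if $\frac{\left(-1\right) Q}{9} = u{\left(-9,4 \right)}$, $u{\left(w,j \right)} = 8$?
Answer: $\frac{1240917}{3857} \approx 321.73$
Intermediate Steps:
$Q = -72$ ($Q = \left(-9\right) 8 = -72$)
$b = \frac{48}{133}$ ($b = \left(-48\right) \left(- \frac{1}{133}\right) = \frac{48}{133} \approx 0.3609$)
$- 6 \left(b + \left(\left(18 + \frac{1}{58}\right) + Q\right)\right) = - 6 \left(\frac{48}{133} - \left(54 - \frac{1}{58}\right)\right) = - 6 \left(\frac{48}{133} + \left(\left(18 + \frac{1}{58}\right) - 72\right)\right) = - 6 \left(\frac{48}{133} + \left(\frac{1045}{58} - 72\right)\right) = - 6 \left(\frac{48}{133} - \frac{3131}{58}\right) = \left(-6\right) \left(- \frac{413639}{7714}\right) = \frac{1240917}{3857}$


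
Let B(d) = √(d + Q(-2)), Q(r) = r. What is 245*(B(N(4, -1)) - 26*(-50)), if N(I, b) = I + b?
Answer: 318745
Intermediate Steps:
B(d) = √(-2 + d) (B(d) = √(d - 2) = √(-2 + d))
245*(B(N(4, -1)) - 26*(-50)) = 245*(√(-2 + (4 - 1)) - 26*(-50)) = 245*(√(-2 + 3) + 1300) = 245*(√1 + 1300) = 245*(1 + 1300) = 245*1301 = 318745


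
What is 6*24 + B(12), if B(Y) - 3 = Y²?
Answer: 291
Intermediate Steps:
B(Y) = 3 + Y²
6*24 + B(12) = 6*24 + (3 + 12²) = 144 + (3 + 144) = 144 + 147 = 291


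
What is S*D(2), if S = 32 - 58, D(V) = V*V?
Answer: -104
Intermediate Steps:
D(V) = V²
S = -26
S*D(2) = -26*2² = -26*4 = -104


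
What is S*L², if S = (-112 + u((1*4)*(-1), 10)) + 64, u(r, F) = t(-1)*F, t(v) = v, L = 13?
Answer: -9802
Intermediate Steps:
u(r, F) = -F
S = -58 (S = (-112 - 1*10) + 64 = (-112 - 10) + 64 = -122 + 64 = -58)
S*L² = -58*13² = -58*169 = -9802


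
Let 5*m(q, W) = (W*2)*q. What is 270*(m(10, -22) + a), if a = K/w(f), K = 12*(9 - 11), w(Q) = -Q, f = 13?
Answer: -302400/13 ≈ -23262.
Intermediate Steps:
m(q, W) = 2*W*q/5 (m(q, W) = ((W*2)*q)/5 = ((2*W)*q)/5 = (2*W*q)/5 = 2*W*q/5)
K = -24 (K = 12*(-2) = -24)
a = 24/13 (a = -24/((-1*13)) = -24/(-13) = -24*(-1/13) = 24/13 ≈ 1.8462)
270*(m(10, -22) + a) = 270*((⅖)*(-22)*10 + 24/13) = 270*(-88 + 24/13) = 270*(-1120/13) = -302400/13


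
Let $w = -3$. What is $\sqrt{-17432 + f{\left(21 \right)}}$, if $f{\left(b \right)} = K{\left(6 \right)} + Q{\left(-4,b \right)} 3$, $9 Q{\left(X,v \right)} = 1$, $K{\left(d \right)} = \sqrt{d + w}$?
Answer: $\frac{\sqrt{-156885 + 9 \sqrt{3}}}{3} \approx 132.02 i$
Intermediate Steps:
$K{\left(d \right)} = \sqrt{-3 + d}$ ($K{\left(d \right)} = \sqrt{d - 3} = \sqrt{-3 + d}$)
$Q{\left(X,v \right)} = \frac{1}{9}$ ($Q{\left(X,v \right)} = \frac{1}{9} \cdot 1 = \frac{1}{9}$)
$f{\left(b \right)} = \frac{1}{3} + \sqrt{3}$ ($f{\left(b \right)} = \sqrt{-3 + 6} + \frac{1}{9} \cdot 3 = \sqrt{3} + \frac{1}{3} = \frac{1}{3} + \sqrt{3}$)
$\sqrt{-17432 + f{\left(21 \right)}} = \sqrt{-17432 + \left(\frac{1}{3} + \sqrt{3}\right)} = \sqrt{- \frac{52295}{3} + \sqrt{3}}$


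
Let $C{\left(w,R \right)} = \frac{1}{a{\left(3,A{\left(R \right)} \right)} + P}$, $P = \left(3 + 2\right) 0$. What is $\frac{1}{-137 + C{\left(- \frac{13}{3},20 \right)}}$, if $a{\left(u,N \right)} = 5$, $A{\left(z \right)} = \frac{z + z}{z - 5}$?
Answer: $- \frac{5}{684} \approx -0.0073099$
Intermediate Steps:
$A{\left(z \right)} = \frac{2 z}{-5 + z}$
$P = 0$ ($P = 5 \cdot 0 = 0$)
$C{\left(w,R \right)} = \frac{1}{5}$ ($C{\left(w,R \right)} = \frac{1}{5 + 0} = \frac{1}{5}$)
$\frac{1}{-137 + C{\left(- \frac{13}{3},20 \right)}} = \frac{1}{-137 + \frac{1}{5}} = \frac{1}{- \frac{684}{5}} = - \frac{5}{684}$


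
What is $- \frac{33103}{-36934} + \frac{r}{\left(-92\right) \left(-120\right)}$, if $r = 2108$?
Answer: $\frac{55414249}{50968920} \approx 1.0872$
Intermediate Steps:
$- \frac{33103}{-36934} + \frac{r}{\left(-92\right) \left(-120\right)} = - \frac{33103}{-36934} + \frac{2108}{\left(-92\right) \left(-120\right)} = \left(-33103\right) \left(- \frac{1}{36934}\right) + \frac{2108}{11040} = \frac{33103}{36934} + 2108 \cdot \frac{1}{11040} = \frac{33103}{36934} + \frac{527}{2760} = \frac{55414249}{50968920}$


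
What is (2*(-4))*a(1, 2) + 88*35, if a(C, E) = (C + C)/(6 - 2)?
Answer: 3076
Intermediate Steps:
a(C, E) = C/2 (a(C, E) = (2*C)/4 = (2*C)*(¼) = C/2)
(2*(-4))*a(1, 2) + 88*35 = (2*(-4))*((½)*1) + 88*35 = -8*½ + 3080 = -4 + 3080 = 3076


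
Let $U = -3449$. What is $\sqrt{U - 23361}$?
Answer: $i \sqrt{26810} \approx 163.74 i$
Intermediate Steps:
$\sqrt{U - 23361} = \sqrt{-3449 - 23361} = \sqrt{-26810} = i \sqrt{26810}$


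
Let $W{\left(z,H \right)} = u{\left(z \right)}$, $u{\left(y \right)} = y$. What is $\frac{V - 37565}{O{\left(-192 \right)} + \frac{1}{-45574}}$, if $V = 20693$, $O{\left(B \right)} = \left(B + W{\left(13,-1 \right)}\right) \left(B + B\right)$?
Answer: $- \frac{768924528}{3132574463} \approx -0.24546$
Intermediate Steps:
$W{\left(z,H \right)} = z$
$O{\left(B \right)} = 2 B \left(13 + B\right)$ ($O{\left(B \right)} = \left(B + 13\right) \left(B + B\right) = \left(13 + B\right) 2 B = 2 B \left(13 + B\right)$)
$\frac{V - 37565}{O{\left(-192 \right)} + \frac{1}{-45574}} = \frac{20693 - 37565}{2 \left(-192\right) \left(13 - 192\right) + \frac{1}{-45574}} = - \frac{16872}{2 \left(-192\right) \left(-179\right) - \frac{1}{45574}} = - \frac{16872}{68736 - \frac{1}{45574}} = - \frac{16872}{\frac{3132574463}{45574}} = \left(-16872\right) \frac{45574}{3132574463} = - \frac{768924528}{3132574463}$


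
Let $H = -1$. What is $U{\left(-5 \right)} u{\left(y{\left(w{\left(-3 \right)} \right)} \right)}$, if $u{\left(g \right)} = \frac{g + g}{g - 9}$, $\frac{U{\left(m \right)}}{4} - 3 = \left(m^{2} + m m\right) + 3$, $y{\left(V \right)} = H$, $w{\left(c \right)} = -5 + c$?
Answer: $\frac{224}{5} \approx 44.8$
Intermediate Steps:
$y{\left(V \right)} = -1$
$U{\left(m \right)} = 24 + 8 m^{2}$ ($U{\left(m \right)} = 12 + 4 \left(\left(m^{2} + m m\right) + 3\right) = 12 + 4 \left(\left(m^{2} + m^{2}\right) + 3\right) = 12 + 4 \left(2 m^{2} + 3\right) = 12 + 4 \left(3 + 2 m^{2}\right) = 12 + \left(12 + 8 m^{2}\right) = 24 + 8 m^{2}$)
$u{\left(g \right)} = \frac{2 g}{-9 + g}$
$U{\left(-5 \right)} u{\left(y{\left(w{\left(-3 \right)} \right)} \right)} = \left(24 + 8 \left(-5\right)^{2}\right) 2 \left(-1\right) \frac{1}{-9 - 1} = \left(24 + 8 \cdot 25\right) 2 \left(-1\right) \frac{1}{-10} = \left(24 + 200\right) 2 \left(-1\right) \left(- \frac{1}{10}\right) = 224 \cdot \frac{1}{5} = \frac{224}{5}$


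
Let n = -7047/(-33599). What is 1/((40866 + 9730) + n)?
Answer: 33599/1699982051 ≈ 1.9764e-5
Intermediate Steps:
n = 7047/33599 (n = -7047*(-1/33599) = 7047/33599 ≈ 0.20974)
1/((40866 + 9730) + n) = 1/((40866 + 9730) + 7047/33599) = 1/(50596 + 7047/33599) = 1/(1699982051/33599) = 33599/1699982051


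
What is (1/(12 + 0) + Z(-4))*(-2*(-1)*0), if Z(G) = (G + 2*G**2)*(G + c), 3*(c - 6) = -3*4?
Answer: 0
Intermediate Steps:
c = 2 (c = 6 + (-3*4)/3 = 6 + (1/3)*(-12) = 6 - 4 = 2)
Z(G) = (2 + G)*(G + 2*G**2) (Z(G) = (G + 2*G**2)*(G + 2) = (G + 2*G**2)*(2 + G) = (2 + G)*(G + 2*G**2))
(1/(12 + 0) + Z(-4))*(-2*(-1)*0) = (1/(12 + 0) - 4*(2 + 2*(-4)**2 + 5*(-4)))*(-2*(-1)*0) = (1/12 - 4*(2 + 2*16 - 20))*(2*0) = (1/12 - 4*(2 + 32 - 20))*0 = (1/12 - 4*14)*0 = (1/12 - 56)*0 = -671/12*0 = 0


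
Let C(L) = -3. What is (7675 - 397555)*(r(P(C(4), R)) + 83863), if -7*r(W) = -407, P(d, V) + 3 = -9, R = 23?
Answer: -229034226240/7 ≈ -3.2719e+10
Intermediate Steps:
P(d, V) = -12 (P(d, V) = -3 - 9 = -12)
r(W) = 407/7 (r(W) = -1/7*(-407) = 407/7)
(7675 - 397555)*(r(P(C(4), R)) + 83863) = (7675 - 397555)*(407/7 + 83863) = -389880*587448/7 = -229034226240/7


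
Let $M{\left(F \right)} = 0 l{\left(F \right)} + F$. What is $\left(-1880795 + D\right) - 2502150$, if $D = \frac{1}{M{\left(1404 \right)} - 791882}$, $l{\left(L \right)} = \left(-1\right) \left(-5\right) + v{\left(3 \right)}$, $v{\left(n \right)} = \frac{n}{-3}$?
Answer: $- \frac{3464621597711}{790478} \approx -4.3829 \cdot 10^{6}$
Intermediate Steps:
$v{\left(n \right)} = - \frac{n}{3}$ ($v{\left(n \right)} = n \left(- \frac{1}{3}\right) = - \frac{n}{3}$)
$l{\left(L \right)} = 4$ ($l{\left(L \right)} = \left(-1\right) \left(-5\right) - 1 = 5 - 1 = 4$)
$M{\left(F \right)} = F$ ($M{\left(F \right)} = 0 \cdot 4 + F = 0 + F = F$)
$D = - \frac{1}{790478}$ ($D = \frac{1}{1404 - 791882} = \frac{1}{-790478} = - \frac{1}{790478} \approx -1.2651 \cdot 10^{-6}$)
$\left(-1880795 + D\right) - 2502150 = \left(-1880795 - \frac{1}{790478}\right) - 2502150 = - \frac{1486727070011}{790478} - 2502150 = - \frac{3464621597711}{790478}$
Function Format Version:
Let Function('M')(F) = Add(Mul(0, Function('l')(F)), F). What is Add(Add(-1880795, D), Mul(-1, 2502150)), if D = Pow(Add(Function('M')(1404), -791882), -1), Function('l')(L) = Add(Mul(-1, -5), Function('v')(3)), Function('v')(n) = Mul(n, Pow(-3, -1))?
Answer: Rational(-3464621597711, 790478) ≈ -4.3829e+6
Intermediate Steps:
Function('v')(n) = Mul(Rational(-1, 3), n) (Function('v')(n) = Mul(n, Rational(-1, 3)) = Mul(Rational(-1, 3), n))
Function('l')(L) = 4 (Function('l')(L) = Add(Mul(-1, -5), Mul(Rational(-1, 3), 3)) = Add(5, -1) = 4)
Function('M')(F) = F (Function('M')(F) = Add(Mul(0, 4), F) = Add(0, F) = F)
D = Rational(-1, 790478) (D = Pow(Add(1404, -791882), -1) = Pow(-790478, -1) = Rational(-1, 790478) ≈ -1.2651e-6)
Add(Add(-1880795, D), Mul(-1, 2502150)) = Add(Add(-1880795, Rational(-1, 790478)), Mul(-1, 2502150)) = Add(Rational(-1486727070011, 790478), -2502150) = Rational(-3464621597711, 790478)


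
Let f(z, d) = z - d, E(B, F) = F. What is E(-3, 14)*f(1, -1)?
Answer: 28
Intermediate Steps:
E(-3, 14)*f(1, -1) = 14*(1 - 1*(-1)) = 14*(1 + 1) = 14*2 = 28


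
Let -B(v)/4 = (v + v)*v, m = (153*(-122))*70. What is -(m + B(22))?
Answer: 1310492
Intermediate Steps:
m = -1306620 (m = -18666*70 = -1306620)
B(v) = -8*v² (B(v) = -4*(v + v)*v = -4*2*v*v = -8*v²)
-(m + B(22)) = -(-1306620 - 8*22²) = -(-1306620 - 8*484) = -(-1306620 - 3872) = -1*(-1310492) = 1310492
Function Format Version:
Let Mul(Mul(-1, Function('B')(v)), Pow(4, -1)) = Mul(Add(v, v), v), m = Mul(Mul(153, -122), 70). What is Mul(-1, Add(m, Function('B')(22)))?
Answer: 1310492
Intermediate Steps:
m = -1306620 (m = Mul(-18666, 70) = -1306620)
Function('B')(v) = Mul(-8, Pow(v, 2)) (Function('B')(v) = Mul(-4, Mul(Add(v, v), v)) = Mul(-4, Mul(Mul(2, v), v)) = Mul(-4, Mul(2, Pow(v, 2))) = Mul(-8, Pow(v, 2)))
Mul(-1, Add(m, Function('B')(22))) = Mul(-1, Add(-1306620, Mul(-8, Pow(22, 2)))) = Mul(-1, Add(-1306620, Mul(-8, 484))) = Mul(-1, Add(-1306620, -3872)) = Mul(-1, -1310492) = 1310492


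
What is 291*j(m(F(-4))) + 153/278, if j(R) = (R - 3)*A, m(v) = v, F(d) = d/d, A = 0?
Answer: 153/278 ≈ 0.55036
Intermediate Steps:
F(d) = 1
j(R) = 0 (j(R) = (R - 3)*0 = (-3 + R)*0 = 0)
291*j(m(F(-4))) + 153/278 = 291*0 + 153/278 = 0 + 153*(1/278) = 0 + 153/278 = 153/278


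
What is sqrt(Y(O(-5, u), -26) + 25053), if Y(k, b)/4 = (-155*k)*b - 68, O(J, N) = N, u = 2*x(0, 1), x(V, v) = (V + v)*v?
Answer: sqrt(57021) ≈ 238.79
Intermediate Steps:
x(V, v) = v*(V + v)
u = 2 (u = 2*(1*(0 + 1)) = 2*(1*1) = 2*1 = 2)
Y(k, b) = -272 - 620*b*k (Y(k, b) = 4*((-155*k)*b - 68) = 4*(-155*b*k - 68) = 4*(-68 - 155*b*k) = -272 - 620*b*k)
sqrt(Y(O(-5, u), -26) + 25053) = sqrt((-272 - 620*(-26)*2) + 25053) = sqrt((-272 + 32240) + 25053) = sqrt(31968 + 25053) = sqrt(57021)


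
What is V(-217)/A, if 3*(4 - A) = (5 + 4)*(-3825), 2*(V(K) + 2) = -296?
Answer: -150/11479 ≈ -0.013067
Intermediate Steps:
V(K) = -150 (V(K) = -2 + (1/2)*(-296) = -2 - 148 = -150)
A = 11479 (A = 4 - (5 + 4)*(-3825)/3 = 4 - 3*(-3825) = 4 - 1/3*(-34425) = 4 + 11475 = 11479)
V(-217)/A = -150/11479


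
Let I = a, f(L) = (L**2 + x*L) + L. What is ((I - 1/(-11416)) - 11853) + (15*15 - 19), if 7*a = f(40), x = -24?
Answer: -922972177/79912 ≈ -11550.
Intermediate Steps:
f(L) = L**2 - 23*L (f(L) = (L**2 - 24*L) + L = L**2 - 23*L)
a = 680/7 (a = (40*(-23 + 40))/7 = (40*17)/7 = (1/7)*680 = 680/7 ≈ 97.143)
I = 680/7 ≈ 97.143
((I - 1/(-11416)) - 11853) + (15*15 - 19) = ((680/7 - 1/(-11416)) - 11853) + (15*15 - 19) = ((680/7 - 1*(-1/11416)) - 11853) + (225 - 19) = ((680/7 + 1/11416) - 11853) + 206 = (7762887/79912 - 11853) + 206 = -939434049/79912 + 206 = -922972177/79912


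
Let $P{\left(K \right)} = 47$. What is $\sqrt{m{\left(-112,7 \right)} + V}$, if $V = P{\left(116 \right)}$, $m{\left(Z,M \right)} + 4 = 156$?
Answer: $\sqrt{199} \approx 14.107$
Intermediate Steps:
$m{\left(Z,M \right)} = 152$ ($m{\left(Z,M \right)} = -4 + 156 = 152$)
$V = 47$
$\sqrt{m{\left(-112,7 \right)} + V} = \sqrt{152 + 47} = \sqrt{199}$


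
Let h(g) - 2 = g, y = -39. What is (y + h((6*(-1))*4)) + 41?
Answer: -20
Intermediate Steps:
h(g) = 2 + g
(y + h((6*(-1))*4)) + 41 = (-39 + (2 + (6*(-1))*4)) + 41 = (-39 + (2 - 6*4)) + 41 = (-39 + (2 - 24)) + 41 = (-39 - 22) + 41 = -61 + 41 = -20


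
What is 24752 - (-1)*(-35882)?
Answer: -11130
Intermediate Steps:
24752 - (-1)*(-35882) = 24752 - 1*35882 = 24752 - 35882 = -11130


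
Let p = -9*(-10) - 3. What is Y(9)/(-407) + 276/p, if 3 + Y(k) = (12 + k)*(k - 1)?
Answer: 2969/1073 ≈ 2.7670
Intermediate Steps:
Y(k) = -3 + (-1 + k)*(12 + k) (Y(k) = -3 + (12 + k)*(k - 1) = -3 + (12 + k)*(-1 + k) = -3 + (-1 + k)*(12 + k))
p = 87 (p = 90 - 3 = 87)
Y(9)/(-407) + 276/p = (-15 + 9² + 11*9)/(-407) + 276/87 = (-15 + 81 + 99)*(-1/407) + 276*(1/87) = 165*(-1/407) + 92/29 = -15/37 + 92/29 = 2969/1073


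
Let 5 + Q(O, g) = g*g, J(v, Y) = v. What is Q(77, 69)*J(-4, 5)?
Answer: -19024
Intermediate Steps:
Q(O, g) = -5 + g² (Q(O, g) = -5 + g*g = -5 + g²)
Q(77, 69)*J(-4, 5) = (-5 + 69²)*(-4) = (-5 + 4761)*(-4) = 4756*(-4) = -19024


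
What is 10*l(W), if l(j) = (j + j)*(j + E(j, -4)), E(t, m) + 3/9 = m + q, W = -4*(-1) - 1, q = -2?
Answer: -200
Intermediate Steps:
W = 3 (W = 4 - 1 = 3)
E(t, m) = -7/3 + m (E(t, m) = -1/3 + (m - 2) = -1/3 + (-2 + m) = -7/3 + m)
l(j) = 2*j*(-19/3 + j) (l(j) = (j + j)*(j + (-7/3 - 4)) = (2*j)*(j - 19/3) = (2*j)*(-19/3 + j) = 2*j*(-19/3 + j))
10*l(W) = 10*((2/3)*3*(-19 + 3*3)) = 10*((2/3)*3*(-19 + 9)) = 10*((2/3)*3*(-10)) = 10*(-20) = -200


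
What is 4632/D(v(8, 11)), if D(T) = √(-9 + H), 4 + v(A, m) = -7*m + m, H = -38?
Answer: -4632*I*√47/47 ≈ -675.65*I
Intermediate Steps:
v(A, m) = -4 - 6*m (v(A, m) = -4 + (-7*m + m) = -4 - 6*m)
D(T) = I*√47 (D(T) = √(-9 - 38) = √(-47) = I*√47)
4632/D(v(8, 11)) = 4632/((I*√47)) = 4632*(-I*√47/47) = -4632*I*√47/47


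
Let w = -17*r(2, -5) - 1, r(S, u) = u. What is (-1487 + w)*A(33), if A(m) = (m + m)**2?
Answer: -6111468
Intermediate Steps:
A(m) = 4*m**2 (A(m) = (2*m)**2 = 4*m**2)
w = 84 (w = -17*(-5) - 1 = 85 - 1 = 84)
(-1487 + w)*A(33) = (-1487 + 84)*(4*33**2) = -5612*1089 = -1403*4356 = -6111468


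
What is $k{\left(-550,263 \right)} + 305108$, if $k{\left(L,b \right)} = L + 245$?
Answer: $304803$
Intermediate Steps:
$k{\left(L,b \right)} = 245 + L$
$k{\left(-550,263 \right)} + 305108 = \left(245 - 550\right) + 305108 = -305 + 305108 = 304803$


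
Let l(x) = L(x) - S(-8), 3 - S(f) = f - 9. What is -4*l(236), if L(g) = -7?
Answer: 108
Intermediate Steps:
S(f) = 12 - f (S(f) = 3 - (f - 9) = 3 - (-9 + f) = 3 + (9 - f) = 12 - f)
l(x) = -27 (l(x) = -7 - (12 - 1*(-8)) = -7 - (12 + 8) = -7 - 1*20 = -7 - 20 = -27)
-4*l(236) = -4*(-27) = 108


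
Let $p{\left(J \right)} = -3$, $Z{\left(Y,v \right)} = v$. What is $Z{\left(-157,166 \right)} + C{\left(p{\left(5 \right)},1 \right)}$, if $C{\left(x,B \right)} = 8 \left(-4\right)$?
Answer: $134$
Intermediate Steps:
$C{\left(x,B \right)} = -32$
$Z{\left(-157,166 \right)} + C{\left(p{\left(5 \right)},1 \right)} = 166 - 32 = 134$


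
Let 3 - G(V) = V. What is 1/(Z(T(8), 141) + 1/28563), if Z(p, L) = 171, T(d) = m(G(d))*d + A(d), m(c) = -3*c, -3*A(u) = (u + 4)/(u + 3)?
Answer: 28563/4884274 ≈ 0.0058480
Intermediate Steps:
G(V) = 3 - V
A(u) = -(4 + u)/(3*(3 + u)) (A(u) = -(u + 4)/(3*(u + 3)) = -(4 + u)/(3*(3 + u)))
T(d) = d*(-9 + 3*d) + (-4 - d)/(3*(3 + d)) (T(d) = (-3*(3 - d))*d + (-4 - d)/(3*(3 + d)) = (-9 + 3*d)*d + (-4 - d)/(3*(3 + d)) = d*(-9 + 3*d) + (-4 - d)/(3*(3 + d)))
1/(Z(T(8), 141) + 1/28563) = 1/(171 + 1/28563) = 1/(4884274/28563) = 28563/4884274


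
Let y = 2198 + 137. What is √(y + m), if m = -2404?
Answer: I*√69 ≈ 8.3066*I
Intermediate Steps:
y = 2335
√(y + m) = √(2335 - 2404) = √(-69) = I*√69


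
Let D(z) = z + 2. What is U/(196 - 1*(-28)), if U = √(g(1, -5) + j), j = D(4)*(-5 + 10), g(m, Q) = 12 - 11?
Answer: √31/224 ≈ 0.024856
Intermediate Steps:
D(z) = 2 + z
g(m, Q) = 1
j = 30 (j = (2 + 4)*(-5 + 10) = 6*5 = 30)
U = √31 (U = √(1 + 30) = √31 ≈ 5.5678)
U/(196 - 1*(-28)) = √31/(196 - 1*(-28)) = √31/(196 + 28) = √31/224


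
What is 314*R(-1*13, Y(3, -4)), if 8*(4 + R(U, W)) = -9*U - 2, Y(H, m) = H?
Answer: 13031/4 ≈ 3257.8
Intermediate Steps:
R(U, W) = -17/4 - 9*U/8 (R(U, W) = -4 + (-9*U - 2)/8 = -4 + (-2 - 9*U)/8 = -4 + (-¼ - 9*U/8) = -17/4 - 9*U/8)
314*R(-1*13, Y(3, -4)) = 314*(-17/4 - (-9)*13/8) = 314*(-17/4 - 9/8*(-13)) = 314*(-17/4 + 117/8) = 314*(83/8) = 13031/4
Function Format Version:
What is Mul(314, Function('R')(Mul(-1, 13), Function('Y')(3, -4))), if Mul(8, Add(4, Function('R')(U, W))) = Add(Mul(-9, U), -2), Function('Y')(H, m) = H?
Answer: Rational(13031, 4) ≈ 3257.8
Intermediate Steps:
Function('R')(U, W) = Add(Rational(-17, 4), Mul(Rational(-9, 8), U)) (Function('R')(U, W) = Add(-4, Mul(Rational(1, 8), Add(Mul(-9, U), -2))) = Add(-4, Mul(Rational(1, 8), Add(-2, Mul(-9, U)))) = Add(-4, Add(Rational(-1, 4), Mul(Rational(-9, 8), U))) = Add(Rational(-17, 4), Mul(Rational(-9, 8), U)))
Mul(314, Function('R')(Mul(-1, 13), Function('Y')(3, -4))) = Mul(314, Add(Rational(-17, 4), Mul(Rational(-9, 8), Mul(-1, 13)))) = Mul(314, Add(Rational(-17, 4), Mul(Rational(-9, 8), -13))) = Mul(314, Add(Rational(-17, 4), Rational(117, 8))) = Mul(314, Rational(83, 8)) = Rational(13031, 4)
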